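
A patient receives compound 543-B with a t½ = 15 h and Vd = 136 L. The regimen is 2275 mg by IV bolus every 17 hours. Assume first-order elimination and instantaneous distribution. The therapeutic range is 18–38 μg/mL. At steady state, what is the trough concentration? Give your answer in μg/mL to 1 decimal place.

k = ln2/t½ = ln2/15 ≈ 0.046210 h⁻¹; fraction remaining f = e^(−kτ) = e^(−0.046210×17) ≈ 0.4559.
Accumulation ratio R = 1/(1 − f) ≈ 1/0.5441 ≈ 1.8379.
Single-dose peak C₀ = D/Vd = 2275/136 ≈ 16.728 μg/mL.
Cmax,ss = C₀/(1 − f) ≈ 16.728/0.5441 ≈ 30.744 μg/mL.
Steady-state trough Cmin,ss = Cmax,ss·f ≈ 30.744 × 0.4559 ≈ 14.016 μg/mL.
Trough 14.0 μg/mL vs MEC 18 μg/mL: subtherapeutic.

14.0 μg/mL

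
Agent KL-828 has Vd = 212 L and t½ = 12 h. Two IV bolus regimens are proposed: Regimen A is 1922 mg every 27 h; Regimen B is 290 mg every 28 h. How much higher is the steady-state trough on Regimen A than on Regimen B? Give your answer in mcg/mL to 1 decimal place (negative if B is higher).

Regimen A: f = (1/2)^(27/12) ≈ 0.2102; Cmin,ss = (1922/212)·f/(1−f) ≈ 2.413 mcg/mL.
Regimen B: f = (1/2)^(28/12) ≈ 0.1984; Cmin,ss = (290/212)·f/(1−f) ≈ 0.339 mcg/mL.
Difference ≈ 2.413 − 0.339 ≈ 2.074 mcg/mL.

2.1 mcg/mL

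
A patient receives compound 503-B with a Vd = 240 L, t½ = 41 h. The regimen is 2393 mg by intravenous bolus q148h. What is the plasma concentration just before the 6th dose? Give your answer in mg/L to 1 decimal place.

f = (1/2)^(τ/t½) = (1/2)^(148/41) ≈ 0.0819.
C₀ = D/Vd = 2393/240 ≈ 9.971 mg/L.
Before the 6th dose, 5 doses have been given. Superposition: Cmin = C₀·(f + f² + … + f^5).
≈ 9.971 × (0.0819 + 0.0067 + 0.0005 + 0.0000 + 0.0000) ≈ 9.971 × 0.0891 ≈ 0.888 mg/L.

0.9 mg/L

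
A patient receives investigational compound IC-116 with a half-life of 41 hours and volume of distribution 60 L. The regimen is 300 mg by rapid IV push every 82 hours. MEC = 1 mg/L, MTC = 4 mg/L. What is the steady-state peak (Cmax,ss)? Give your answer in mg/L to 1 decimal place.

6.7 mg/L

The dosing interval is 2 half-lives, so f = 2^(−2) = 0.25.
At steady state, R = 1/(1 − 0.25) = 4/3.
Single-dose peak C₀ = D/Vd = 300/60 = 5 mg/L.
Steady-state peak Cmax,ss = C₀·R = 5 × 4/3 ≈ 6.667 mg/L.
Peak 6.7 mg/L vs MTC 4 mg/L: exceeds toxic threshold.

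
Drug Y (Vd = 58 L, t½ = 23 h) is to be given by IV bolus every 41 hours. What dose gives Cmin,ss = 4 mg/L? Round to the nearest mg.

τ/t½ = 41/23 ≈ 1.7826, so f = (1/2)^(41/23) ≈ 0.290657.
Cmin,ss = (D/Vd)·f/(1−f), so D = Cmin,ss·Vd·(1−f)/f.
D = 4 × 58 × (1−f)/f ≈ 4 × 58 × 2.44048 ≈ 566.19 mg.

566 mg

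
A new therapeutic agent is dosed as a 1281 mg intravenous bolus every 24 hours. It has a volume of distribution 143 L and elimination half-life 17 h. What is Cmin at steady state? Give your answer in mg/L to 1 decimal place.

5.4 mg/L

τ/t½ = 24/17 ≈ 1.4118, so fraction remaining f = (1/2)^(24/17) ≈ 0.3759.
Single-dose peak C₀ = D/Vd = 1281/143 ≈ 8.958 mg/L.
Steady-state trough Cmin,ss = C₀·f/(1−f) ≈ 8.958 × 0.3759/0.6241 ≈ 5.395 mg/L.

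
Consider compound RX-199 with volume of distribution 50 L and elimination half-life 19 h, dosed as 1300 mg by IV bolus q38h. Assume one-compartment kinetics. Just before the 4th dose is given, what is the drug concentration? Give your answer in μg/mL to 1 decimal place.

f = (1/2)^(τ/t½) = (1/2)^(38/19) ≈ 0.2500.
C₀ = D/Vd = 1300/50 ≈ 26.000 μg/mL.
Before the 4th dose, 3 doses have been given. Superposition: Cmin = C₀·(f + f² + … + f^3).
≈ 26.000 × (0.2500 + 0.0625 + 0.0156) ≈ 26.000 × 0.3281 ≈ 8.531 μg/mL.

8.5 μg/mL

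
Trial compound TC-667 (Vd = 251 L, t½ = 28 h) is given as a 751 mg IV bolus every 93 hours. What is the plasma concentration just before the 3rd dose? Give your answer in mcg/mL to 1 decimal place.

f = (1/2)^(τ/t½) = (1/2)^(93/28) ≈ 0.1000.
C₀ = D/Vd = 751/251 ≈ 2.992 mcg/mL.
Before the 3rd dose, 2 doses have been given. Superposition: Cmin = C₀·(f + f²).
≈ 2.992 × (0.1000 + 0.0100) ≈ 2.992 × 0.1100 ≈ 0.329 mcg/mL.

0.3 mcg/mL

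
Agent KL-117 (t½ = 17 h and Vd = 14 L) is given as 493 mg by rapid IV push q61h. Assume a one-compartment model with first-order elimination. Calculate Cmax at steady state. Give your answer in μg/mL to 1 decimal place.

38.4 μg/mL

τ/t½ = 61/17 ≈ 3.5882, so fraction remaining f = (1/2)^(61/17) ≈ 0.0831.
Accumulation ratio R = 1/(1 − f) ≈ 1/0.9169 ≈ 1.0906.
Each bolus raises the concentration by D/Vd = 493/14 ≈ 35.214 μg/mL.
Steady-state peak Cmax,ss = C₀·R ≈ 35.214 × 1.0906 ≈ 38.404 μg/mL.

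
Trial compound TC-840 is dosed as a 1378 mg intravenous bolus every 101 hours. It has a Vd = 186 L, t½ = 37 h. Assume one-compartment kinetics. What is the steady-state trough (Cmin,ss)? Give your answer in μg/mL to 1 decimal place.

τ/t½ = 101/37 ≈ 2.7297, so fraction remaining f = (1/2)^(101/37) ≈ 0.1508.
Each bolus raises the concentration by D/Vd = 1378/186 ≈ 7.409 μg/mL.
Steady-state trough Cmin,ss = C₀·f/(1−f) ≈ 7.409 × 0.1508/0.8492 ≈ 1.316 μg/mL.

1.3 μg/mL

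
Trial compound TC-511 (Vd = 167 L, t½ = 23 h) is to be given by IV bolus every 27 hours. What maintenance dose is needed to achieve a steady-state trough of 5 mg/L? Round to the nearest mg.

1049 mg

τ/t½ = 27/23 ≈ 1.1739, so f = (1/2)^(27/23) ≈ 0.443218.
Cmin,ss = (D/Vd)·f/(1−f), so D = Cmin,ss·Vd·(1−f)/f.
D = 5 × 167 × (1−f)/f ≈ 5 × 167 × 1.25623 ≈ 1048.95 mg.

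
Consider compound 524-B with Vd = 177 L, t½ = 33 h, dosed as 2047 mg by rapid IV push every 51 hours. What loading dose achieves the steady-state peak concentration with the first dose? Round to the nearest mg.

3114 mg

f = (1/2)^(51/33) ≈ 0.342588; accumulation ratio R = 1/(1−f) ≈ 1.52112.
Loading dose to hit Cmax,ss on first dose: D_load = D_maint·R ≈ 2047 × 1.52112 ≈ 3113.73 mg.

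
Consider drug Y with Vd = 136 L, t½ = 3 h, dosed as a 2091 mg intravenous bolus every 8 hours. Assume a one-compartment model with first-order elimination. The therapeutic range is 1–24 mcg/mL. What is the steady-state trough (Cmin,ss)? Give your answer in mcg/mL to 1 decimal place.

τ/t½ = 8/3 ≈ 2.6667, so fraction remaining f = (1/2)^(8/3) ≈ 0.1575.
Single-dose peak C₀ = D/Vd = 2091/136 ≈ 15.375 mcg/mL.
Steady-state trough Cmin,ss = C₀·f/(1−f) ≈ 15.375 × 0.1575/0.8425 ≈ 2.874 mcg/mL.
Trough 2.9 mcg/mL vs MEC 1 mcg/mL: adequate.

2.9 mcg/mL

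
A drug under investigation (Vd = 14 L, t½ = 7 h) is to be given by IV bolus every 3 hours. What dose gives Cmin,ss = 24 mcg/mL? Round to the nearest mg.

τ/t½ = 3/7 ≈ 0.42857, so f = (1/2)^(3/7) ≈ 0.742997.
Cmin,ss = (D/Vd)·f/(1−f), so D = Cmin,ss·Vd·(1−f)/f.
D = 24 × 14 × (1−f)/f ≈ 24 × 14 × 0.34590 ≈ 116.22 mg.

116 mg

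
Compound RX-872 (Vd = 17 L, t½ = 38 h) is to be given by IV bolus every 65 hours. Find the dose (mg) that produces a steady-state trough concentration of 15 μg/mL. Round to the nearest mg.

580 mg

τ/t½ = 65/38 ≈ 1.7105, so f = (1/2)^(65/38) ≈ 0.305549.
Cmin,ss = (D/Vd)·f/(1−f), so D = Cmin,ss·Vd·(1−f)/f.
D = 15 × 17 × (1−f)/f ≈ 15 × 17 × 2.27280 ≈ 579.56 mg.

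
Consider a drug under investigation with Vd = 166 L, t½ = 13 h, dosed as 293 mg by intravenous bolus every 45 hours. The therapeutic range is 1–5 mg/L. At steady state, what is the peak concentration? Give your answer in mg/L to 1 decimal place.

k = ln2/t½ = ln2/13 ≈ 0.053319 h⁻¹; fraction remaining f = e^(−kτ) = e^(−0.053319×45) ≈ 0.0908.
Accumulation ratio R = 1/(1 − f) ≈ 1/0.9092 ≈ 1.0999.
Single-dose peak C₀ = D/Vd = 293/166 ≈ 1.765 mg/L.
Steady-state peak Cmax,ss = C₀·R ≈ 1.765 × 1.0999 ≈ 1.941 mg/L.
Peak 1.9 mg/L vs MTC 5 mg/L: below toxic threshold.

1.9 mg/L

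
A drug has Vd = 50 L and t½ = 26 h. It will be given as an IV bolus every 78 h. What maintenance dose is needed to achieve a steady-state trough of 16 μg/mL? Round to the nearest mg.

5600 mg

τ/t½ = 78/26 ≈ 3, so f = (1/2)^(78/26) ≈ 0.125000.
Cmin,ss = (D/Vd)·f/(1−f), so D = Cmin,ss·Vd·(1−f)/f.
D = 16 × 50 × (1−f)/f ≈ 16 × 50 × 7.00000 ≈ 5600.00 mg.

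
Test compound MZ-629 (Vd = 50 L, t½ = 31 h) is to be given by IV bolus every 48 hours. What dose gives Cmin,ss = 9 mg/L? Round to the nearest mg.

866 mg

τ/t½ = 48/31 ≈ 1.5484, so f = (1/2)^(48/31) ≈ 0.341892.
Cmin,ss = (D/Vd)·f/(1−f), so D = Cmin,ss·Vd·(1−f)/f.
D = 9 × 50 × (1−f)/f ≈ 9 × 50 × 1.92490 ≈ 866.21 mg.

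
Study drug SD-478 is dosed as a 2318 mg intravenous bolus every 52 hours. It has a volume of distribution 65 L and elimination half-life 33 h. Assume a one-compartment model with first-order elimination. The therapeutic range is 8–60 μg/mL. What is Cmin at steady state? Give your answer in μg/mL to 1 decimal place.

k = ln2/t½ = ln2/33 ≈ 0.021004 h⁻¹; fraction remaining f = e^(−kτ) = e^(−0.021004×52) ≈ 0.3355.
Each bolus raises the concentration by D/Vd = 2318/65 ≈ 35.662 μg/mL.
Steady-state trough Cmin,ss = C₀·f/(1−f) ≈ 35.662 × 0.3355/0.6645 ≈ 18.005 μg/mL.
Trough 18.0 μg/mL vs MEC 8 μg/mL: adequate.

18.0 μg/mL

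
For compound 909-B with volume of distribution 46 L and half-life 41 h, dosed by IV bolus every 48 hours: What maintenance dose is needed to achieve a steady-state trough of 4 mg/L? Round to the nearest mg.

τ/t½ = 48/41 ≈ 1.1707, so f = (1/2)^(48/41) ≈ 0.444196.
Cmin,ss = (D/Vd)·f/(1−f), so D = Cmin,ss·Vd·(1−f)/f.
D = 4 × 46 × (1−f)/f ≈ 4 × 46 × 1.25126 ≈ 230.23 mg.

230 mg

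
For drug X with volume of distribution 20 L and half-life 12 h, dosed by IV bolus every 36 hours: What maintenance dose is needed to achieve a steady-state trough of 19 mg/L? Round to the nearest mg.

2660 mg

τ/t½ = 36/12 ≈ 3, so f = (1/2)^(36/12) ≈ 0.125000.
Cmin,ss = (D/Vd)·f/(1−f), so D = Cmin,ss·Vd·(1−f)/f.
D = 19 × 20 × (1−f)/f ≈ 19 × 20 × 7.00000 ≈ 2660.00 mg.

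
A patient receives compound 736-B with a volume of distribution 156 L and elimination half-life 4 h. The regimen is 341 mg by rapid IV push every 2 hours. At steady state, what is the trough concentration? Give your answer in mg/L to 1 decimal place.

5.3 mg/L

k = ln2/t½ = ln2/4 ≈ 0.173287 h⁻¹; fraction remaining f = e^(−kτ) = e^(−0.173287×2) ≈ 0.7071.
At steady state, accumulation factor R = 1/(1 − e^(−kτ)) ≈ 3.4141.
Single-dose peak C₀ = D/Vd = 341/156 ≈ 2.186 mg/L.
Steady-state peak Cmax,ss = C₀·R ≈ 2.186 × 3.4141 ≈ 7.463 mg/L.
Steady-state trough Cmin,ss = Cmax,ss·f ≈ 7.463 × 0.7071 ≈ 5.277 mg/L.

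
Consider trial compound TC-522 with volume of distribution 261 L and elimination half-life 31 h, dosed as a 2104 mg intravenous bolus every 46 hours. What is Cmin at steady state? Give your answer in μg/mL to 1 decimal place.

4.5 μg/mL

k = ln2/t½ = ln2/31 ≈ 0.022360 h⁻¹; fraction remaining f = e^(−kτ) = e^(−0.022360×46) ≈ 0.3575.
At steady state, accumulation factor R = 1/(1 − e^(−kτ)) ≈ 1.5564.
Single-dose peak C₀ = D/Vd = 2104/261 ≈ 8.061 μg/mL.
Cmax,ss = C₀/(1 − f) ≈ 8.061/0.6425 ≈ 12.546 μg/mL.
Steady-state trough Cmin,ss = Cmax,ss·f ≈ 12.546 × 0.3575 ≈ 4.485 μg/mL.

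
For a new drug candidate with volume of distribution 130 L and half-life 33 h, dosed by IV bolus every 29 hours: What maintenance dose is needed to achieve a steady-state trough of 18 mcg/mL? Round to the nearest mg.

1963 mg

τ/t½ = 29/33 ≈ 0.87879, so f = (1/2)^(29/33) ≈ 0.543824.
Cmin,ss = (D/Vd)·f/(1−f), so D = Cmin,ss·Vd·(1−f)/f.
D = 18 × 130 × (1−f)/f ≈ 18 × 130 × 0.83883 ≈ 1962.86 mg.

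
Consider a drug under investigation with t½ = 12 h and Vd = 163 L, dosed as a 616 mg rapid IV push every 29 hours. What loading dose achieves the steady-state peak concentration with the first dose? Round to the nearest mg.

f = (1/2)^(29/12) ≈ 0.187288; accumulation ratio R = 1/(1−f) ≈ 1.23045.
Loading dose to hit Cmax,ss on first dose: D_load = D_maint·R ≈ 616 × 1.23045 ≈ 757.96 mg.

758 mg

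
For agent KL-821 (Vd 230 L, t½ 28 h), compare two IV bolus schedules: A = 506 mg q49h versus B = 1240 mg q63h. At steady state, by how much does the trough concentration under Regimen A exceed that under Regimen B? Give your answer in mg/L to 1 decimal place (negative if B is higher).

-0.5 mg/L

Regimen A: f = (1/2)^(49/28) ≈ 0.2973; Cmin,ss = (506/230)·f/(1−f) ≈ 0.931 mg/L.
Regimen B: f = (1/2)^(63/28) ≈ 0.2102; Cmin,ss = (1240/230)·f/(1−f) ≈ 1.435 mg/L.
Difference ≈ 0.931 − 1.435 ≈ -0.504 mg/L.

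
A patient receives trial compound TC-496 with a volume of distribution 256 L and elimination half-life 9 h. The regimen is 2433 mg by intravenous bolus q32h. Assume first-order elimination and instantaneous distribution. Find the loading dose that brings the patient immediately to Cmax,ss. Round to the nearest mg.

f = (1/2)^(32/9) ≈ 0.085049; accumulation ratio R = 1/(1−f) ≈ 1.09295.
Loading dose to hit Cmax,ss on first dose: D_load = D_maint·R ≈ 2433 × 1.09295 ≈ 2659.15 mg.

2659 mg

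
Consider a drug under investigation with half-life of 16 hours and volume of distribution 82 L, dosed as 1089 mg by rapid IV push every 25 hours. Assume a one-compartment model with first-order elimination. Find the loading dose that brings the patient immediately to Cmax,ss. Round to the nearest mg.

f = (1/2)^(25/16) ≈ 0.338564; accumulation ratio R = 1/(1−f) ≈ 1.51186.
Loading dose to hit Cmax,ss on first dose: D_load = D_maint·R ≈ 1089 × 1.51186 ≈ 1646.42 mg.

1646 mg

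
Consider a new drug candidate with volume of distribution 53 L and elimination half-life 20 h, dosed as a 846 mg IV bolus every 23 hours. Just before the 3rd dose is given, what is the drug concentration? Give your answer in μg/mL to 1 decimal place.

10.4 μg/mL

f = (1/2)^(τ/t½) = (1/2)^(23/20) ≈ 0.4506.
C₀ = D/Vd = 846/53 ≈ 15.962 μg/mL.
Before the 3rd dose, 2 doses have been given. Superposition: Cmin = C₀·(f + f²).
≈ 15.962 × (0.4506 + 0.2030) ≈ 15.962 × 0.6536 ≈ 10.433 μg/mL.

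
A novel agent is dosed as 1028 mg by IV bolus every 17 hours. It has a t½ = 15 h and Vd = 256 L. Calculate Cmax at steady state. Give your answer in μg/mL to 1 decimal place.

k = ln2/t½ = ln2/15 ≈ 0.046210 h⁻¹; fraction remaining f = e^(−kτ) = e^(−0.046210×17) ≈ 0.4559.
Accumulation ratio R = 1/(1 − f) ≈ 1/0.5441 ≈ 1.8379.
Single-dose peak C₀ = D/Vd = 1028/256 ≈ 4.016 μg/mL.
Steady-state peak Cmax,ss = C₀·R ≈ 4.016 × 1.8379 ≈ 7.381 μg/mL.

7.4 μg/mL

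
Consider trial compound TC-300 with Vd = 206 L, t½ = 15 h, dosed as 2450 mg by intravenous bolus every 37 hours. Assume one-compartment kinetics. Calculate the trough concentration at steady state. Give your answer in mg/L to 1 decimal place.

τ/t½ = 37/15 ≈ 2.4667, so fraction remaining f = (1/2)^(37/15) ≈ 0.1809.
Single-dose peak C₀ = D/Vd = 2450/206 ≈ 11.893 mg/L.
Steady-state trough Cmin,ss = C₀·f/(1−f) ≈ 11.893 × 0.1809/0.8191 ≈ 2.627 mg/L.

2.6 mg/L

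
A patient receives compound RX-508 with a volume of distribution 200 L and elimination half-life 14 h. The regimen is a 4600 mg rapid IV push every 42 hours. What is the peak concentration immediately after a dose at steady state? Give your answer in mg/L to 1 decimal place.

The dosing interval is 3 half-lives, so f = 2^(−3) = 0.125.
At steady state, R = 1/(1 − 0.125) = 8/7.
Single-dose peak C₀ = D/Vd = 4600/200 = 23 mg/L.
Steady-state peak Cmax,ss = C₀·R = 23 × 8/7 ≈ 26.286 mg/L.

26.3 mg/L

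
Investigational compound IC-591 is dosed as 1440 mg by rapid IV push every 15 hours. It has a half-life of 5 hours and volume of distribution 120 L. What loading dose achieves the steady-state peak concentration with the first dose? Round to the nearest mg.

1646 mg

f = (1/2)^(15/5) ≈ 0.125000; accumulation ratio R = 1/(1−f) ≈ 1.14286.
Loading dose to hit Cmax,ss on first dose: D_load = D_maint·R ≈ 1440 × 1.14286 ≈ 1645.72 mg.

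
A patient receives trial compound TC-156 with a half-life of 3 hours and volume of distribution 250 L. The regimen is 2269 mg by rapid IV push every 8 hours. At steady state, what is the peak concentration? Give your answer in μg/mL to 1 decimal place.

Over one 8-h interval, 8/3 ≈ 2.6667 half-lives elapse, leaving f ≈ 0.1575 of each dose.
Accumulation ratio R = 1/(1 − f) ≈ 1/0.8425 ≈ 1.1869.
Each bolus raises the concentration by D/Vd = 2269/250 ≈ 9.076 μg/mL.
Cmax,ss = C₀/(1 − f) ≈ 9.076/0.8425 ≈ 10.773 μg/mL.

10.8 μg/mL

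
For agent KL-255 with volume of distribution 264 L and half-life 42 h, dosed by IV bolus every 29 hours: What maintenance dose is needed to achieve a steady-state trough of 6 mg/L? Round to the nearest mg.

τ/t½ = 29/42 ≈ 0.69048, so f = (1/2)^(29/42) ≈ 0.619649.
Cmin,ss = (D/Vd)·f/(1−f), so D = Cmin,ss·Vd·(1−f)/f.
D = 6 × 264 × (1−f)/f ≈ 6 × 264 × 0.61382 ≈ 972.29 mg.

972 mg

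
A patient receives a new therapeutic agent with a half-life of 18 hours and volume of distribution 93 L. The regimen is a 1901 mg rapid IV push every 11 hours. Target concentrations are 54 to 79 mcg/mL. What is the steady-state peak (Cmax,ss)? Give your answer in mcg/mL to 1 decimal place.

59.2 mcg/mL

τ/t½ = 11/18 ≈ 0.61111, so fraction remaining f = (1/2)^(11/18) ≈ 0.6547.
Accumulation ratio R = 1/(1 − f) ≈ 1/0.3453 ≈ 2.8960.
Each bolus raises the concentration by D/Vd = 1901/93 ≈ 20.441 mcg/mL.
Steady-state peak Cmax,ss = C₀·R ≈ 20.441 × 2.8960 ≈ 59.197 mcg/mL.
Peak 59.2 mcg/mL vs MTC 79 mcg/mL: below toxic threshold.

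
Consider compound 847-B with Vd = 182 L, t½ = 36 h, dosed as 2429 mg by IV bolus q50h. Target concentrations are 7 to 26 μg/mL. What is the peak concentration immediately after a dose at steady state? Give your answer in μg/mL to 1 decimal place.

τ/t½ = 50/36 ≈ 1.3889, so fraction remaining f = (1/2)^(50/36) ≈ 0.3819.
At steady state, accumulation factor R = 1/(1 − e^(−kτ)) ≈ 1.6179.
Single-dose peak C₀ = D/Vd = 2429/182 ≈ 13.346 μg/mL.
Cmax,ss = C₀/(1 − f) ≈ 13.346/0.6181 ≈ 21.592 μg/mL.
Peak 21.6 μg/mL vs MTC 26 μg/mL: below toxic threshold.

21.6 μg/mL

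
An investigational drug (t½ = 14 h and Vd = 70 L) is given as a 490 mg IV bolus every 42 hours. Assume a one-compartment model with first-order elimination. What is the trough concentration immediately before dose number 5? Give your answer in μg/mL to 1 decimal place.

f = (1/2)^(τ/t½) = (1/2)^(42/14) ≈ 0.1250.
C₀ = D/Vd = 490/70 ≈ 7.000 μg/mL.
Before the 5th dose, 4 doses have been given. Superposition: Cmin = C₀·(f + f² + … + f^4).
≈ 7.000 × (0.1250 + 0.0156 + 0.0020 + 0.0002) ≈ 7.000 × 0.1428 ≈ 1.000 μg/mL.

1.0 μg/mL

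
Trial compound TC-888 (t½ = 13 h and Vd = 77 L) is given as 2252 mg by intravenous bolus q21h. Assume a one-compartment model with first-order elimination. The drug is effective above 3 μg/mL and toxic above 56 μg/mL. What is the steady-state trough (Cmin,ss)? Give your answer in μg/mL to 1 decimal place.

14.2 μg/mL

τ/t½ = 21/13 ≈ 1.6154, so fraction remaining f = (1/2)^(21/13) ≈ 0.3264.
Single-dose peak C₀ = D/Vd = 2252/77 ≈ 29.247 μg/mL.
Steady-state trough Cmin,ss = C₀·f/(1−f) ≈ 29.247 × 0.3264/0.6736 ≈ 14.172 μg/mL.
Trough 14.2 μg/mL vs MEC 3 μg/mL: adequate.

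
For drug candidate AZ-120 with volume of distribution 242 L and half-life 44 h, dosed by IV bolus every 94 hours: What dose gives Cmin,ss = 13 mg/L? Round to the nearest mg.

τ/t½ = 94/44 ≈ 2.1364, so f = (1/2)^(94/44) ≈ 0.227452.
Cmin,ss = (D/Vd)·f/(1−f), so D = Cmin,ss·Vd·(1−f)/f.
D = 13 × 242 × (1−f)/f ≈ 13 × 242 × 3.39653 ≈ 10685.48 mg.

10685 mg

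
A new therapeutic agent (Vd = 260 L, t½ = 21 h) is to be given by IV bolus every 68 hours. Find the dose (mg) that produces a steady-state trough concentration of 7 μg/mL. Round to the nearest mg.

15353 mg

τ/t½ = 68/21 ≈ 3.2381, so f = (1/2)^(68/21) ≈ 0.105983.
Cmin,ss = (D/Vd)·f/(1−f), so D = Cmin,ss·Vd·(1−f)/f.
D = 7 × 260 × (1−f)/f ≈ 7 × 260 × 8.43548 ≈ 15352.57 mg.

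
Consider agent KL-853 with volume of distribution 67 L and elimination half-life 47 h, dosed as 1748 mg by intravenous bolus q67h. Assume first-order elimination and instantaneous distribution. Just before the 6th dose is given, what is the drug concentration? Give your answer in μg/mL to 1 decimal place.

f = (1/2)^(τ/t½) = (1/2)^(67/47) ≈ 0.3723.
C₀ = D/Vd = 1748/67 ≈ 26.090 μg/mL.
Before the 6th dose, 5 doses have been given. Superposition: Cmin = C₀·(f + f² + … + f^5).
≈ 26.090 × (0.3723 + 0.1386 + 0.0516 + 0.0192 + 0.0072) ≈ 26.090 × 0.5889 ≈ 15.364 μg/mL.

15.4 μg/mL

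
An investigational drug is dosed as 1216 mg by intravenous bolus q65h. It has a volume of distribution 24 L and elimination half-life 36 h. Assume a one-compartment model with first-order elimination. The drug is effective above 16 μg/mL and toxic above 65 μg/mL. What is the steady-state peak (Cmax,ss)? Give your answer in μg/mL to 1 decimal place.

Over one 65-h interval, 65/36 ≈ 1.8056 half-lives elapse, leaving f ≈ 0.2861 of each dose.
Accumulation ratio R = 1/(1 − f) ≈ 1/0.7139 ≈ 1.4008.
Each bolus raises the concentration by D/Vd = 1216/24 ≈ 50.667 μg/mL.
Steady-state peak Cmax,ss = C₀·R ≈ 50.667 × 1.4008 ≈ 70.974 μg/mL.
Peak 71.0 μg/mL vs MTC 65 μg/mL: exceeds toxic threshold.

71.0 μg/mL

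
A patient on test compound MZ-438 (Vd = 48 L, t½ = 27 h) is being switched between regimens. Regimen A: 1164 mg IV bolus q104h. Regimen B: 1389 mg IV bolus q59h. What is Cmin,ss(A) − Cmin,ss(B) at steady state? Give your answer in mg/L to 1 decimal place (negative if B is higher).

-6.4 mg/L

Regimen A: f = (1/2)^(104/27) ≈ 0.0693; Cmin,ss = (1164/48)·f/(1−f) ≈ 1.806 mg/L.
Regimen B: f = (1/2)^(59/27) ≈ 0.2199; Cmin,ss = (1389/48)·f/(1−f) ≈ 8.157 mg/L.
Difference ≈ 1.806 − 8.157 ≈ -6.351 mg/L.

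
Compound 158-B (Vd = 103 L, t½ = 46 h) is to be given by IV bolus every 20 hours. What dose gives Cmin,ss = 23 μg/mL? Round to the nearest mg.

833 mg

τ/t½ = 20/46 ≈ 0.43478, so f = (1/2)^(20/46) ≈ 0.739805.
Cmin,ss = (D/Vd)·f/(1−f), so D = Cmin,ss·Vd·(1−f)/f.
D = 23 × 103 × (1−f)/f ≈ 23 × 103 × 0.35171 ≈ 833.20 mg.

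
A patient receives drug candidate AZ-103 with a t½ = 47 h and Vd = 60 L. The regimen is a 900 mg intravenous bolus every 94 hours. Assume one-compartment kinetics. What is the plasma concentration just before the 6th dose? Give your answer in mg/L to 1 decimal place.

f = (1/2)^(τ/t½) = (1/2)^(94/47) ≈ 0.2500.
C₀ = D/Vd = 900/60 ≈ 15.000 mg/L.
Before the 6th dose, 5 doses have been given. Superposition: Cmin = C₀·(f + f² + … + f^5).
≈ 15.000 × (0.2500 + 0.0625 + 0.0156 + 0.0039 + 0.0010) ≈ 15.000 × 0.3330 ≈ 4.995 mg/L.

5.0 mg/L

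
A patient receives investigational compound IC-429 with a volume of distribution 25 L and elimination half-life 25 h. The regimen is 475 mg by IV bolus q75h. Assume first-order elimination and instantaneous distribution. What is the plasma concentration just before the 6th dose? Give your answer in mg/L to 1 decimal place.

f = (1/2)^(τ/t½) = (1/2)^(75/25) ≈ 0.1250.
C₀ = D/Vd = 475/25 ≈ 19.000 mg/L.
Before the 6th dose, 5 doses have been given. Superposition: Cmin = C₀·(f + f² + … + f^5).
≈ 19.000 × (0.1250 + 0.0156 + 0.0020 + 0.0002 + 0.0000) ≈ 19.000 × 0.1428 ≈ 2.713 mg/L.

2.7 mg/L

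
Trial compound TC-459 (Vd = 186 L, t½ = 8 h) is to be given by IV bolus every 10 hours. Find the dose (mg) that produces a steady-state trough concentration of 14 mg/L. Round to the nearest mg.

3589 mg

τ/t½ = 10/8 ≈ 1.25, so f = (1/2)^(10/8) ≈ 0.420448.
Cmin,ss = (D/Vd)·f/(1−f), so D = Cmin,ss·Vd·(1−f)/f.
D = 14 × 186 × (1−f)/f ≈ 14 × 186 × 1.37842 ≈ 3589.41 mg.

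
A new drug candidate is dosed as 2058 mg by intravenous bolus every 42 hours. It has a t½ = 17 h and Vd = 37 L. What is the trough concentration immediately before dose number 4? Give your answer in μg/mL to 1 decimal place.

12.2 μg/mL

f = (1/2)^(τ/t½) = (1/2)^(42/17) ≈ 0.1804.
C₀ = D/Vd = 2058/37 ≈ 55.622 μg/mL.
Before the 4th dose, 3 doses have been given. Superposition: Cmin = C₀·(f + f² + … + f^3).
≈ 55.622 × (0.1804 + 0.0325 + 0.0059) ≈ 55.622 × 0.2188 ≈ 12.170 μg/mL.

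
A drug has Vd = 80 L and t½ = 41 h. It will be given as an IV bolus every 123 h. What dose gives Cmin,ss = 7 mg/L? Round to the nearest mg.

τ/t½ = 123/41 ≈ 3, so f = (1/2)^(123/41) ≈ 0.125000.
Cmin,ss = (D/Vd)·f/(1−f), so D = Cmin,ss·Vd·(1−f)/f.
D = 7 × 80 × (1−f)/f ≈ 7 × 80 × 7.00000 ≈ 3920.00 mg.

3920 mg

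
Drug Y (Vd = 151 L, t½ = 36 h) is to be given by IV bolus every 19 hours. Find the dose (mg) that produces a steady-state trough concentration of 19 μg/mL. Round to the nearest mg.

τ/t½ = 19/36 ≈ 0.52778, so f = (1/2)^(19/36) ≈ 0.693622.
Cmin,ss = (D/Vd)·f/(1−f), so D = Cmin,ss·Vd·(1−f)/f.
D = 19 × 151 × (1−f)/f ≈ 19 × 151 × 0.44171 ≈ 1267.27 mg.

1267 mg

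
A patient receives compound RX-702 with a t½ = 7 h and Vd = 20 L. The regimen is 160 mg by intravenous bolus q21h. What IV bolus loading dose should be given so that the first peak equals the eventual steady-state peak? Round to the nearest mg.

183 mg

f = (1/2)^(21/7) ≈ 0.125000; accumulation ratio R = 1/(1−f) ≈ 1.14286.
Loading dose to hit Cmax,ss on first dose: D_load = D_maint·R ≈ 160 × 1.14286 ≈ 182.86 mg.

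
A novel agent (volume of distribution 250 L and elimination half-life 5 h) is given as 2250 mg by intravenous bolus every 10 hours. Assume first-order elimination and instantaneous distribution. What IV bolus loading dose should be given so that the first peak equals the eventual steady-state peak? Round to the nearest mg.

3000 mg

f = (1/2)^(10/5) ≈ 0.250000; accumulation ratio R = 1/(1−f) ≈ 1.33333.
Loading dose to hit Cmax,ss on first dose: D_load = D_maint·R ≈ 2250 × 1.33333 ≈ 2999.99 mg.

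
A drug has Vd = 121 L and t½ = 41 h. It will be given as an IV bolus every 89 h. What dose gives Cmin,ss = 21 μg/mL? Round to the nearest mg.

τ/t½ = 89/41 ≈ 2.1707, so f = (1/2)^(89/41) ≈ 0.222098.
Cmin,ss = (D/Vd)·f/(1−f), so D = Cmin,ss·Vd·(1−f)/f.
D = 21 × 121 × (1−f)/f ≈ 21 × 121 × 3.50252 ≈ 8899.90 mg.

8900 mg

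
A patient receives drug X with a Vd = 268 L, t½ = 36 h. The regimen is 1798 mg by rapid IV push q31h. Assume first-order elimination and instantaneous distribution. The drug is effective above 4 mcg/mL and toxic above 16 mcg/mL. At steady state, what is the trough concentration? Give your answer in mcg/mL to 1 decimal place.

8.2 mcg/mL

Over one 31-h interval, 31/36 ≈ 0.86111 half-lives elapse, leaving f ≈ 0.5505 of each dose.
At steady state, accumulation factor R = 1/(1 − e^(−kτ)) ≈ 2.2247.
Single-dose peak C₀ = D/Vd = 1798/268 ≈ 6.709 mcg/mL.
Cmax,ss = C₀/(1 − f) ≈ 6.709/0.4495 ≈ 14.925 mcg/mL.
Steady-state trough Cmin,ss = Cmax,ss·f ≈ 14.925 × 0.5505 ≈ 8.216 mcg/mL.
Trough 8.2 mcg/mL vs MEC 4 mcg/mL: adequate.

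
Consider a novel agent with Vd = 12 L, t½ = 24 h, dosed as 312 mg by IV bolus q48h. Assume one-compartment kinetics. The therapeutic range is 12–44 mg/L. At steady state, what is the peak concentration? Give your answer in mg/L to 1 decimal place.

τ = 48 h = 2 half-lives, so f = (1/2)^2 = 0.25.
Accumulation ratio R = 1/(1 − f) = 1/0.75 = 4/3.
Single-dose peak C₀ = D/Vd = 312/12 = 26 mg/L.
Steady-state peak Cmax,ss = C₀·R = 26 × 4/3 ≈ 34.667 mg/L.
Peak 34.7 mg/L vs MTC 44 mg/L: below toxic threshold.

34.7 mg/L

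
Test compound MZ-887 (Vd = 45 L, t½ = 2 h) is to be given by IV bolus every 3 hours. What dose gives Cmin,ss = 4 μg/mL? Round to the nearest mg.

τ/t½ = 3/2 ≈ 1.5, so f = (1/2)^(3/2) ≈ 0.353553.
Cmin,ss = (D/Vd)·f/(1−f), so D = Cmin,ss·Vd·(1−f)/f.
D = 4 × 45 × (1−f)/f ≈ 4 × 45 × 1.82843 ≈ 329.12 mg.

329 mg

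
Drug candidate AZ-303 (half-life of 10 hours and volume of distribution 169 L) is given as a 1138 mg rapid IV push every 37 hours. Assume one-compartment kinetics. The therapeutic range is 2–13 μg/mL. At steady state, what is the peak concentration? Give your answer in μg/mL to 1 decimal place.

k = ln2/t½ = ln2/10 ≈ 0.069315 h⁻¹; fraction remaining f = e^(−kτ) = e^(−0.069315×37) ≈ 0.0769.
Accumulation ratio R = 1/(1 − f) ≈ 1/0.9231 ≈ 1.0833.
Single-dose peak C₀ = D/Vd = 1138/169 ≈ 6.734 μg/mL.
Steady-state peak Cmax,ss = C₀·R ≈ 6.734 × 1.0833 ≈ 7.295 μg/mL.
Peak 7.3 μg/mL vs MTC 13 μg/mL: below toxic threshold.

7.3 μg/mL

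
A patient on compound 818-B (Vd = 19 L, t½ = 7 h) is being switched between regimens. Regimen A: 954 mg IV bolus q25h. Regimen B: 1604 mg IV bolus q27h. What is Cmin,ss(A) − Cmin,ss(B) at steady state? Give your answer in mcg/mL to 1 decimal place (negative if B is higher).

Regimen A: f = (1/2)^(25/7) ≈ 0.0841; Cmin,ss = (954/19)·f/(1−f) ≈ 4.610 mcg/mL.
Regimen B: f = (1/2)^(27/7) ≈ 0.0690; Cmin,ss = (1604/19)·f/(1−f) ≈ 6.257 mcg/mL.
Difference ≈ 4.610 − 6.257 ≈ -1.647 mcg/mL.

-1.6 mcg/mL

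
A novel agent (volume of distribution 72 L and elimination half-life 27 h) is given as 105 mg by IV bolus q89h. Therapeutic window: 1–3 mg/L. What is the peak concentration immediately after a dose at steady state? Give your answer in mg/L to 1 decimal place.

1.6 mg/L

τ/t½ = 89/27 ≈ 3.2963, so fraction remaining f = (1/2)^(89/27) ≈ 0.1018.
Accumulation ratio R = 1/(1 − f) ≈ 1/0.8982 ≈ 1.1133.
Each bolus raises the concentration by D/Vd = 105/72 ≈ 1.458 mg/L.
Steady-state peak Cmax,ss = C₀·R ≈ 1.458 × 1.1133 ≈ 1.623 mg/L.
Peak 1.6 mg/L vs MTC 3 mg/L: below toxic threshold.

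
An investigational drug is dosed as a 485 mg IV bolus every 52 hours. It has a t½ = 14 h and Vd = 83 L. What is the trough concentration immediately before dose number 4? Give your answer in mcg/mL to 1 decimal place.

f = (1/2)^(τ/t½) = (1/2)^(52/14) ≈ 0.0762.
C₀ = D/Vd = 485/83 ≈ 5.843 mcg/mL.
Before the 4th dose, 3 doses have been given. Superposition: Cmin = C₀·(f + f² + … + f^3).
≈ 5.843 × (0.0762 + 0.0058 + 0.0004) ≈ 5.843 × 0.0824 ≈ 0.481 mcg/mL.

0.5 mcg/mL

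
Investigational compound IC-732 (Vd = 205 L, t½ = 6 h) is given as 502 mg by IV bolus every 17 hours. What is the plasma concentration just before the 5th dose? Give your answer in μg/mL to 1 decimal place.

f = (1/2)^(τ/t½) = (1/2)^(17/6) ≈ 0.1403.
C₀ = D/Vd = 502/205 ≈ 2.449 μg/mL.
Before the 5th dose, 4 doses have been given. Superposition: Cmin = C₀·(f + f² + … + f^4).
≈ 2.449 × (0.1403 + 0.0197 + 0.0028 + 0.0004) ≈ 2.449 × 0.1632 ≈ 0.400 μg/mL.

0.4 μg/mL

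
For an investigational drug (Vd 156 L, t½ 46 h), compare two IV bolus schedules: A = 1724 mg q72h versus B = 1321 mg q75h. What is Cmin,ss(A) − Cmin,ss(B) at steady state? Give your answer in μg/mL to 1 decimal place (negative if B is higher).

Regimen A: f = (1/2)^(72/46) ≈ 0.3379; Cmin,ss = (1724/156)·f/(1−f) ≈ 5.640 μg/mL.
Regimen B: f = (1/2)^(75/46) ≈ 0.3230; Cmin,ss = (1321/156)·f/(1−f) ≈ 4.040 μg/mL.
Difference ≈ 5.640 − 4.040 ≈ 1.600 μg/mL.

1.6 μg/mL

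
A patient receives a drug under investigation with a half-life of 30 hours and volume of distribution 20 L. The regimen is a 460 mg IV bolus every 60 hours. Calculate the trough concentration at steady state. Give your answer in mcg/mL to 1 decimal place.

The dosing interval is 2 half-lives, so f = 2^(−2) = 0.25.
At steady state, R = 1/(1 − 0.25) = 4/3.
Single-dose peak C₀ = D/Vd = 460/20 = 23 mcg/mL.
Steady-state peak Cmax,ss = C₀·R = 23 × 4/3 ≈ 30.667 mcg/mL.
Steady-state trough Cmin,ss = Cmax,ss·f ≈ 30.667 × 0.25 ≈ 7.667 mcg/mL.

7.7 mcg/mL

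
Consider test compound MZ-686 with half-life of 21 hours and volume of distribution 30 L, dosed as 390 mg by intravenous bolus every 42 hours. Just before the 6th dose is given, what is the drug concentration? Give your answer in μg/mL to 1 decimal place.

f = (1/2)^(τ/t½) = (1/2)^(42/21) ≈ 0.2500.
C₀ = D/Vd = 390/30 ≈ 13.000 μg/mL.
Before the 6th dose, 5 doses have been given. Superposition: Cmin = C₀·(f + f² + … + f^5).
≈ 13.000 × (0.2500 + 0.0625 + 0.0156 + 0.0039 + 0.0010) ≈ 13.000 × 0.3330 ≈ 4.329 μg/mL.

4.3 μg/mL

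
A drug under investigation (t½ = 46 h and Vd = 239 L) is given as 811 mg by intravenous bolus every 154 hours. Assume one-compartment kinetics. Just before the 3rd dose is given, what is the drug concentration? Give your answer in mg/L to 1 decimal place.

f = (1/2)^(τ/t½) = (1/2)^(154/46) ≈ 0.0982.
C₀ = D/Vd = 811/239 ≈ 3.393 mg/L.
Before the 3rd dose, 2 doses have been given. Superposition: Cmin = C₀·(f + f²).
≈ 3.393 × (0.0982 + 0.0096) ≈ 3.393 × 0.1078 ≈ 0.366 mg/L.

0.4 mg/L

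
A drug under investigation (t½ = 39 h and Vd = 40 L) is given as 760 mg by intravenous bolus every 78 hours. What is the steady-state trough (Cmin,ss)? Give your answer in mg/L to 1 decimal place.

6.3 mg/L

τ = 78 h = 2 half-lives, so f = (1/2)^2 = 0.25.
At steady state, R = 1/(1 − 0.25) = 4/3.
Single-dose peak C₀ = D/Vd = 760/40 = 19 mg/L.
Steady-state peak Cmax,ss = C₀·R = 19 × 4/3 ≈ 25.333 mg/L.
Steady-state trough Cmin,ss = Cmax,ss·f ≈ 25.333 × 0.25 ≈ 6.333 mg/L.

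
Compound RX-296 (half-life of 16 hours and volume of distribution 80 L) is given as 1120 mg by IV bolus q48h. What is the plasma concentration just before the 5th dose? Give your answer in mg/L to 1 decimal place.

f = (1/2)^(τ/t½) = (1/2)^(48/16) ≈ 0.1250.
C₀ = D/Vd = 1120/80 ≈ 14.000 mg/L.
Before the 5th dose, 4 doses have been given. Superposition: Cmin = C₀·(f + f² + … + f^4).
≈ 14.000 × (0.1250 + 0.0156 + 0.0020 + 0.0002) ≈ 14.000 × 0.1428 ≈ 1.999 mg/L.

2.0 mg/L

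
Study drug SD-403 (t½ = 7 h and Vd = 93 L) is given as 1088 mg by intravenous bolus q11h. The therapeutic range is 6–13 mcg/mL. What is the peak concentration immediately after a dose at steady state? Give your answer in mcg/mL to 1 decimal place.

k = ln2/t½ = ln2/7 ≈ 0.099021 h⁻¹; fraction remaining f = e^(−kτ) = e^(−0.099021×11) ≈ 0.3365.
Accumulation ratio R = 1/(1 − f) ≈ 1/0.6635 ≈ 1.5072.
Single-dose peak C₀ = D/Vd = 1088/93 ≈ 11.699 mcg/mL.
Steady-state peak Cmax,ss = C₀·R ≈ 11.699 × 1.5072 ≈ 17.633 mcg/mL.
Peak 17.6 mcg/mL vs MTC 13 mcg/mL: exceeds toxic threshold.

17.6 mcg/mL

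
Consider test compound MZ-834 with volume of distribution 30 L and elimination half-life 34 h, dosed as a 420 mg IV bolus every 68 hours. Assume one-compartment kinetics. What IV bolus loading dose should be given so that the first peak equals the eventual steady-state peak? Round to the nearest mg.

f = (1/2)^(68/34) ≈ 0.250000; accumulation ratio R = 1/(1−f) ≈ 1.33333.
Loading dose to hit Cmax,ss on first dose: D_load = D_maint·R ≈ 420 × 1.33333 ≈ 560.00 mg.

560 mg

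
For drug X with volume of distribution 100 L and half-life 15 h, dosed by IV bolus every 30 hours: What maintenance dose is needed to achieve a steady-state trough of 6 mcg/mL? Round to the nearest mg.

τ/t½ = 30/15 ≈ 2, so f = (1/2)^(30/15) ≈ 0.250000.
Cmin,ss = (D/Vd)·f/(1−f), so D = Cmin,ss·Vd·(1−f)/f.
D = 6 × 100 × (1−f)/f ≈ 6 × 100 × 3.00000 ≈ 1800.00 mg.

1800 mg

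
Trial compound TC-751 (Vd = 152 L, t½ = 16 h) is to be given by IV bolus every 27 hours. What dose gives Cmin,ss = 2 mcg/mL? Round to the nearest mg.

675 mg

τ/t½ = 27/16 ≈ 1.6875, so f = (1/2)^(27/16) ≈ 0.310464.
Cmin,ss = (D/Vd)·f/(1−f), so D = Cmin,ss·Vd·(1−f)/f.
D = 2 × 152 × (1−f)/f ≈ 2 × 152 × 2.22099 ≈ 675.18 mg.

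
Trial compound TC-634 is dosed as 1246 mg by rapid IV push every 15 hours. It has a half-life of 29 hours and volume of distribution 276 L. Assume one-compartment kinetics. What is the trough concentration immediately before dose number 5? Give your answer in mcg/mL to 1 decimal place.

8.0 mcg/mL

f = (1/2)^(τ/t½) = (1/2)^(15/29) ≈ 0.6987.
C₀ = D/Vd = 1246/276 ≈ 4.514 mcg/mL.
Before the 5th dose, 4 doses have been given. Superposition: Cmin = C₀·(f + f² + … + f^4).
≈ 4.514 × (0.6987 + 0.4882 + 0.3411 + 0.2383) ≈ 4.514 × 1.7663 ≈ 7.973 mcg/mL.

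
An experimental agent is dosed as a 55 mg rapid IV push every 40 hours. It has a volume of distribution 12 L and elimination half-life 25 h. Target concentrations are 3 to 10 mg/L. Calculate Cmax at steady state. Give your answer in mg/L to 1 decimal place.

τ/t½ = 40/25 ≈ 1.6, so fraction remaining f = (1/2)^(40/25) ≈ 0.3299.
Accumulation ratio R = 1/(1 − f) ≈ 1/0.6701 ≈ 1.4923.
Single-dose peak C₀ = D/Vd = 55/12 ≈ 4.583 mg/L.
Steady-state peak Cmax,ss = C₀·R ≈ 4.583 × 1.4923 ≈ 6.839 mg/L.
Peak 6.8 mg/L vs MTC 10 mg/L: below toxic threshold.

6.8 mg/L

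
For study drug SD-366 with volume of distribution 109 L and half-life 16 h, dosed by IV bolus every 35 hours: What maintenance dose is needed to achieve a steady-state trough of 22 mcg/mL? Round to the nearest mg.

8525 mg

τ/t½ = 35/16 ≈ 2.1875, so f = (1/2)^(35/16) ≈ 0.219532.
Cmin,ss = (D/Vd)·f/(1−f), so D = Cmin,ss·Vd·(1−f)/f.
D = 22 × 109 × (1−f)/f ≈ 22 × 109 × 3.55514 ≈ 8525.23 mg.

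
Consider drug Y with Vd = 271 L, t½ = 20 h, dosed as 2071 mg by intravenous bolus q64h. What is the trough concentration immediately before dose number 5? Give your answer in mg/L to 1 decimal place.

f = (1/2)^(τ/t½) = (1/2)^(64/20) ≈ 0.1088.
C₀ = D/Vd = 2071/271 ≈ 7.642 mg/L.
Before the 5th dose, 4 doses have been given. Superposition: Cmin = C₀·(f + f² + … + f^4).
≈ 7.642 × (0.1088 + 0.0118 + 0.0013 + 0.0001) ≈ 7.642 × 0.1220 ≈ 0.932 mg/L.

0.9 mg/L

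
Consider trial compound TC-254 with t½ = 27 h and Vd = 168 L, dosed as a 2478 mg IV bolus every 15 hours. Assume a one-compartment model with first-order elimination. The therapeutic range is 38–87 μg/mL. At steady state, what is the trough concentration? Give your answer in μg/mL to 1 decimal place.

τ/t½ = 15/27 ≈ 0.55556, so fraction remaining f = (1/2)^(15/27) ≈ 0.6804.
At steady state, accumulation factor R = 1/(1 − e^(−kτ)) ≈ 3.1289.
Single-dose peak C₀ = D/Vd = 2478/168 ≈ 14.750 μg/mL.
Cmax,ss = C₀/(1 − f) ≈ 14.750/0.3196 ≈ 46.151 μg/mL.
Steady-state trough Cmin,ss = Cmax,ss·f ≈ 46.151 × 0.6804 ≈ 31.401 μg/mL.
Trough 31.4 μg/mL vs MEC 38 μg/mL: subtherapeutic.

31.4 μg/mL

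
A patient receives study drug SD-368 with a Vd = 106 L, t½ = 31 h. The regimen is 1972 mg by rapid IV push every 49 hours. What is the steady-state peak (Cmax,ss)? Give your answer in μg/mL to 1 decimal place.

27.9 μg/mL

Over one 49-h interval, 49/31 ≈ 1.5806 half-lives elapse, leaving f ≈ 0.3343 of each dose.
Accumulation ratio R = 1/(1 − f) ≈ 1/0.6657 ≈ 1.5022.
Each bolus raises the concentration by D/Vd = 1972/106 ≈ 18.604 μg/mL.
Steady-state peak Cmax,ss = C₀·R ≈ 18.604 × 1.5022 ≈ 27.947 μg/mL.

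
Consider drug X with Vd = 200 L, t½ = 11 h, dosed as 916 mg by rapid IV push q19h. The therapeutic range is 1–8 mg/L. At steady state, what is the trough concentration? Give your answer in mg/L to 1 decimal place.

2.0 mg/L

τ/t½ = 19/11 ≈ 1.7273, so fraction remaining f = (1/2)^(19/11) ≈ 0.3020.
Accumulation ratio R = 1/(1 − f) ≈ 1/0.6980 ≈ 1.4327.
Each bolus raises the concentration by D/Vd = 916/200 ≈ 4.580 mg/L.
Steady-state peak Cmax,ss = C₀·R ≈ 4.580 × 1.4327 ≈ 6.562 mg/L.
Steady-state trough Cmin,ss = Cmax,ss·f ≈ 6.562 × 0.3020 ≈ 1.982 mg/L.
Trough 2.0 mg/L vs MEC 1 mg/L: adequate.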